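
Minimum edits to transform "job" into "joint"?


Word 1: "job" (length 3)
Word 2: "joint" (length 5)
One optimal edit sequence (insert/delete/substitute each cost 1):
  1. keep 'j'
  2. keep 'o'
  3. insert 'i'  (+1)
  4. insert 'n'  (+1)
  5. substitute 'b' -> 't'  (+1)
Total edit operations: 3
Edit distance = 3


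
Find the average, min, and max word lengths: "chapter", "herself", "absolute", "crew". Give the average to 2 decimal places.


Lengths: "chapter"=7, "herself"=7, "absolute"=8, "crew"=4
Sum = 26, Count = 4
Average = 26/4 = 6.50
= avg=6.50, min=4, max=8


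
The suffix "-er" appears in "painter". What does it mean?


Suffix: -er
As in: painter -> paint + -er
Meaning = one who / more


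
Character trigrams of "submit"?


Word: "submit" (length 6)
Number of trigrams = 6 - 3 + 1 = 4
  Position 0: "sub"
  Position 1: "ubm"
  Position 2: "bmi"
  Position 3: "mit"
Trigrams = "sub", "ubm", "bmi", "mit"


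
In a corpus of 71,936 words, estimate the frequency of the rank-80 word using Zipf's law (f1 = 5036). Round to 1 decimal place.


Zipf's law: f(r) = f(1) / r
f(1) = 5036
f(80) = 5036 / 80
= 63.0 occurrences


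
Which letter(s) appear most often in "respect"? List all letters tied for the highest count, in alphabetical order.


Word: "respect"
Letter counts:
  'c': 1
  'e': 2
  'p': 1
  'r': 1
  's': 1
  't': 1
Maximum count = 2
Most frequent = 'e' (2 times each)


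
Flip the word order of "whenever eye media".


Original: "whenever eye media"
Words (1..n): whenever | eye | media
Reversed (n..1): media | eye | whenever
Result = "media eye whenever"


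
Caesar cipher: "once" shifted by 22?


Word: "once"
Shift: 22
Each letter → (letter + shift) mod 26:
  'o' (14) + 22 = 10 → 'k'
  'n' (13) + 22 = 9 → 'j'
  'c' (2) + 22 = 24 → 'y'
  'e' (4) + 22 = 0 → 'a'
Result = "kjya"


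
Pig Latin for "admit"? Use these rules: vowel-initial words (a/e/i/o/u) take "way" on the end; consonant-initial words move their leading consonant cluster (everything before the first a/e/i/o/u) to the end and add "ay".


Word: "admit"
Starts with vowel → add 'way'
Pig Latin = "admitway"


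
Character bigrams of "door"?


Word: "door" (length 4)
Number of bigrams = 4 - 2 + 1 = 3
  Position 0: "do"
  Position 1: "oo"
  Position 2: "or"
Bigrams = "do", "oo", "or"


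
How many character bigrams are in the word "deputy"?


Word: "deputy" (length 6)
Number of 2-grams = length - 2 + 1 = 6 - 2 + 1
= 5


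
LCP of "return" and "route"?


Word 1: "return"
Word 2: "route"
Comparing from start:
  Pos 0: 'r' == 'r'
  Pos 1: 'e' != 'o' (stop)
LCP = "r" (length 1)


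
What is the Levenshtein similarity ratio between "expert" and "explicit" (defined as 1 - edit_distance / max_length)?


Word 1: "expert" (length 6)
Word 2: "explicit" (length 8)
One optimal edit sequence:
  1. keep 'e'
  2. keep 'x'
  3. keep 'p'
  4. insert 'l'  (+1)
  5. insert 'i'  (+1)
  6. substitute 'e' -> 'c'  (+1)
  7. substitute 'r' -> 'i'  (+1)
  8. keep 't'
Edit distance = 4
Max length = max(6, 8) = 8
Similarity = 1 - 4/8
= 0.5000


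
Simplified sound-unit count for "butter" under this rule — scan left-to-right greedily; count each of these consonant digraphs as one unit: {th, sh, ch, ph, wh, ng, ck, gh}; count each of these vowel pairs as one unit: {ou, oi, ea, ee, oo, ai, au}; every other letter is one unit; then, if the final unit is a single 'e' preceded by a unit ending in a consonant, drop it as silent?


Word: "butter" (6 letters)
Left-to-right scan:
  1. 'b' (letter)
  2. 'u' (letter)
  3. 't' (letter)
  4. 't' (letter)
  5. 'e' (letter)
  6. 'r' (letter)
Units from scan: 6
Sound units = 6 units


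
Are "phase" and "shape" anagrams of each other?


Word 1: "phase" → sorted: aehps
Word 2: "shape" → sorted: aehps
Same letters? aehps == aehps
Anagram = Yes


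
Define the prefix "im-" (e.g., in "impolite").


Prefix: im-
As in: impolite -> im- + polite
Meaning = not / into


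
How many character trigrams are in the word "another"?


Word: "another" (length 7)
Number of 3-grams = length - 3 + 1 = 7 - 3 + 1
= 5


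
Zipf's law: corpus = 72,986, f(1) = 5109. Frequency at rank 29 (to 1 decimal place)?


Zipf's law: f(r) = f(1) / r
f(1) = 5109
f(29) = 5109 / 29
= 176.2 occurrences


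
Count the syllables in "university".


Word: "university"
Syllable breakdown: u · ni · ver · si · ty
Counting: 5 parts
= 5 syllables


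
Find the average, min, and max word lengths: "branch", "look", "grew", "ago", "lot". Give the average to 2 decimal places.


Lengths: "branch"=6, "look"=4, "grew"=4, "ago"=3, "lot"=3
Sum = 20, Count = 5
Average = 20/5 = 4.00
= avg=4.00, min=3, max=6


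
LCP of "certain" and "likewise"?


Word 1: "certain"
Word 2: "likewise"
Comparing from start:
  Pos 0: 'c' != 'l' (stop)
LCP = "" (length 0)


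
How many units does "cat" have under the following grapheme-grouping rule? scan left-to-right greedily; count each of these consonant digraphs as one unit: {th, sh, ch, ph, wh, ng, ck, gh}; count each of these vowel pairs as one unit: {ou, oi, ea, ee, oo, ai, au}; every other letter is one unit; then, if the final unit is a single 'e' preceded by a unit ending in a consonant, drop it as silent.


Word: "cat" (3 letters)
Left-to-right scan:
  [1] 'c' (letter)
  [2] 'a' (letter)
  [3] 't' (letter)
Units from scan: 3
Sound units = 3 units


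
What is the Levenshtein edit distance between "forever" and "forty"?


Word 1: "forever" (length 7)
Word 2: "forty" (length 5)
One optimal edit sequence (insert/delete/substitute each cost 1):
  1. keep 'f'
  2. keep 'o'
  3. keep 'r'
  4. delete 'e'  (+1)
  5. delete 'v'  (+1)
  6. substitute 'e' -> 't'  (+1)
  7. substitute 'r' -> 'y'  (+1)
Total edit operations: 4
Edit distance = 4


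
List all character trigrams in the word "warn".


Word: "warn" (length 4)
Number of trigrams = 4 - 3 + 1 = 2
  Position 0: "war"
  Position 1: "arn"
Trigrams = "war", "arn"


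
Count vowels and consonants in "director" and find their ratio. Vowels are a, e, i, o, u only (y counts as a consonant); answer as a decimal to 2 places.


Word: "director"
Vowels (a,e,i,o,u): 3
Consonants: 5
Ratio = 3/5
= 0.60


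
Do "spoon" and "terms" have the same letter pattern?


Pattern of "spoon": [0, 1, 2, 2, 3]
Pattern of "terms": [0, 1, 2, 3, 4]
Patterns do not match
Same pattern = No


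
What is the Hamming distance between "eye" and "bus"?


Comparing character by character (same length = 3):
  Pos 0: 'e' vs 'b' !=
  Pos 1: 'y' vs 'u' !=
  Pos 2: 'e' vs 's' !=
Hamming distance = 3


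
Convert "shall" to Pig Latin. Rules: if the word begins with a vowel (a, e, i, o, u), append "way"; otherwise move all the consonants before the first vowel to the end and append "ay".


Word: "shall"
Starts with consonant(s) → move to end, add 'ay'
Consonant cluster: "sh"
Pig Latin = "allshay"


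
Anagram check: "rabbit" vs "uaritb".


Word 1: "rabbit" → sorted: abbirt
Word 2: "uaritb" → sorted: abirtu
Same letters? abbirt != abirtu
Anagram = No


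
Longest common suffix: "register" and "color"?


Word 1: "register"
Word 2: "color"
Comparing from end:
  Pos -1: 'r' == 'r'
  Pos -2: 'e' != 'o' (stop)
LCS = "r" (length 1)


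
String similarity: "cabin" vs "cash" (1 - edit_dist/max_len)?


Word 1: "cabin" (length 5)
Word 2: "cash" (length 4)
One optimal edit sequence:
  1. keep 'c'
  2. keep 'a'
  3. delete 'b'  (+1)
  4. substitute 'i' -> 's'  (+1)
  5. substitute 'n' -> 'h'  (+1)
Edit distance = 3
Max length = max(5, 4) = 5
Similarity = 1 - 3/5
= 0.4000


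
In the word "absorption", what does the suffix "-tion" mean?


Suffix: -tion
As in: absorption -> absorb + -tion, with a spelling change
Meaning = act or process


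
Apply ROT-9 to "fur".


Word: "fur"
Shift: 9
Each letter → (letter + shift) mod 26:
  'f' (5) + 9 = 14 → 'o'
  'u' (20) + 9 = 3 → 'd'
  'r' (17) + 9 = 0 → 'a'
Result = "oda"


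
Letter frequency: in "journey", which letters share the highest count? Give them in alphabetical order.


Word: "journey"
Letter counts:
  'e': 1
  'j': 1
  'n': 1
  'o': 1
  'r': 1
  'u': 1
  'y': 1
Maximum count = 1
Most frequent = 'e', 'j', 'n', 'o', 'r', 'u', 'y' (1 time each)


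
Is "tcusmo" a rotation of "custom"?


Word: "custom", Candidate: "tcusmo"
Method: check if candidate is substring of word+word
"customcustom" contains "tcusmo"? No
Is rotation = No


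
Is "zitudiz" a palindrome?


Word: "zitudiz"
Reversed: "zidutiz"
Forward == Backward? zitudiz != zidutiz
Palindrome = No


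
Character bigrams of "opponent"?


Word: "opponent" (length 8)
Number of bigrams = 8 - 2 + 1 = 7
  Position 0: "op"
  Position 1: "pp"
  Position 2: "po"
  Position 3: "on"
  Position 4: "ne"
  Position 5: "en"
  Position 6: "nt"
Bigrams = "op", "pp", "po", "on", "ne", "en", "nt"


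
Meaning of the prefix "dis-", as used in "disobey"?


Prefix: dis-
Example: disobey (dis- + obey)
Meaning = not / opposite


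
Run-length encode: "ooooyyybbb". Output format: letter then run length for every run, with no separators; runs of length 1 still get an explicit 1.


String: "ooooyyybbb"
Scanning for consecutive runs:
  'o' x 4
  'y' x 3
  'b' x 3
RLE = "o4y3b3"


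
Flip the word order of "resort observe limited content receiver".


Original: "resort observe limited content receiver"
Words (1..n): resort | observe | limited | content | receiver
Reversed (n..1): receiver | content | limited | observe | resort
Result = "receiver content limited observe resort"


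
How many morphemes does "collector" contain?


Word: "collector"
Morphemes: collect | -or
Each morpheme carries meaning
= 2 morphemes


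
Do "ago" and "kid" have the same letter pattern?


Pattern of "ago": [0, 1, 2]
Pattern of "kid": [0, 1, 2]
Patterns match
Same pattern = Yes


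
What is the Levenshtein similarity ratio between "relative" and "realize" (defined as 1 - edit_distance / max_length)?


Word 1: "relative" (length 8)
Word 2: "realize" (length 7)
One optimal edit sequence:
  1. keep 'r'
  2. keep 'e'
  3. delete 'l'  (+1)
  4. keep 'a'
  5. substitute 't' -> 'l'  (+1)
  6. keep 'i'
  7. substitute 'v' -> 'z'  (+1)
  8. keep 'e'
Edit distance = 3
Max length = max(8, 7) = 8
Similarity = 1 - 3/8
= 0.6250


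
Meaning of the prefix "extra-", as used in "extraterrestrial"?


Prefix: extra-
Example: extraterrestrial (extra- + terrestrial)
Meaning = beyond


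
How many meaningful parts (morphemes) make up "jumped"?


Word: "jumped"
Morphemes: jump / -ed
Each morpheme carries meaning
= 2 morphemes


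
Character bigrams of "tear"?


Word: "tear" (length 4)
Number of bigrams = 4 - 2 + 1 = 3
  Position 0: "te"
  Position 1: "ea"
  Position 2: "ar"
Bigrams = "te", "ea", "ar"


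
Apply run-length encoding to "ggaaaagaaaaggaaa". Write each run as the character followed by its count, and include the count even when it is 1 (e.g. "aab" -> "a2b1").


String: "ggaaaagaaaaggaaa"
Scanning for consecutive runs:
  'g' x 2
  'a' x 4
  'g' x 1
  'a' x 4
  'g' x 2
  'a' x 3
RLE = "g2a4g1a4g2a3"


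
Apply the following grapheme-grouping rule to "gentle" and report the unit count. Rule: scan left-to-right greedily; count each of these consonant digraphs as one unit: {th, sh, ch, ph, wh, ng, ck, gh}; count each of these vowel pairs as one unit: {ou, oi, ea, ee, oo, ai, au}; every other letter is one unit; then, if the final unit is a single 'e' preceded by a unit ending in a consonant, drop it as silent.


Word: "gentle" (6 letters)
Left-to-right scan:
  1. 'g' (letter)
  2. 'e' (letter)
  3. 'n' (letter)
  4. 't' (letter)
  5. 'l' (letter)
  6. 'e' (letter)
Units from scan: 6
Final unit is 'e' after a consonant -> drop as silent (-1)
Sound units = 5 units


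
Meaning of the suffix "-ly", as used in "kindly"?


Suffix: -ly
Example: kindly = kind + -ly
Meaning = in a manner


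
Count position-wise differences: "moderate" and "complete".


Comparing character by character (same length = 8):
  Pos 0: 'm' vs 'c' !=
  Pos 1: 'o' vs 'o' =
  Pos 2: 'd' vs 'm' !=
  Pos 3: 'e' vs 'p' !=
  Pos 4: 'r' vs 'l' !=
  Pos 5: 'a' vs 'e' !=
  Pos 6: 't' vs 't' =
  Pos 7: 'e' vs 'e' =
Hamming distance = 5


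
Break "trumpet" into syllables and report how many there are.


Word: "trumpet"
Syllable breakdown: trum · pet
Counting: 2 parts
= 2 syllables


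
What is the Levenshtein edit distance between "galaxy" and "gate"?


Word 1: "galaxy" (length 6)
Word 2: "gate" (length 4)
One optimal edit sequence (insert/delete/substitute each cost 1):
  1. keep 'g'
  2. delete 'a'  (+1)
  3. delete 'l'  (+1)
  4. keep 'a'
  5. substitute 'x' -> 't'  (+1)
  6. substitute 'y' -> 'e'  (+1)
Total edit operations: 4
Edit distance = 4


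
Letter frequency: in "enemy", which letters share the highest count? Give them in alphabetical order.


Word: "enemy"
Letter counts:
  'e': 2
  'm': 1
  'n': 1
  'y': 1
Maximum count = 2
Most frequent = 'e' (2 times each)


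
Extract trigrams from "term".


Word: "term" (length 4)
Number of trigrams = 4 - 3 + 1 = 2
  Position 0: "ter"
  Position 1: "erm"
Trigrams = "ter", "erm"


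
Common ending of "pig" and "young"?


Word 1: "pig"
Word 2: "young"
Comparing from end:
  Pos -1: 'g' == 'g'
  Pos -2: 'i' != 'n' (stop)
LCS = "g" (length 1)


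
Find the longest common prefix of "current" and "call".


Word 1: "current"
Word 2: "call"
Comparing from start:
  Pos 0: 'c' == 'c'
  Pos 1: 'u' != 'a' (stop)
LCP = "c" (length 1)


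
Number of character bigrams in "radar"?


Word: "radar" (length 5)
Number of 2-grams = length - 2 + 1 = 5 - 2 + 1
= 4


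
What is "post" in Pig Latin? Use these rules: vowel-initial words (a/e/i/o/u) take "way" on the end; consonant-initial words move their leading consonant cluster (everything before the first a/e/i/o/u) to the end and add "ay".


Word: "post"
Starts with consonant(s) → move to end, add 'ay'
Consonant cluster: "p"
Pig Latin = "ostpay"


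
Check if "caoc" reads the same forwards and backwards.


Word: "caoc"
Reversed: "coac"
Forward == Backward? caoc != coac
Palindrome = No


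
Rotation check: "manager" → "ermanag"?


Word: "manager", Candidate: "ermanag"
Method: check if candidate is substring of word+word
"managermanager" contains "ermanag"? Yes
Is rotation = Yes


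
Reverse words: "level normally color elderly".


Original: "level normally color elderly"
Words (1..n): level | normally | color | elderly
Reversed (n..1): elderly | color | normally | level
Result = "elderly color normally level"


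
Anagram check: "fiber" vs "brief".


Word 1: "fiber" → sorted: befir
Word 2: "brief" → sorted: befir
Same letters? befir == befir
Anagram = Yes


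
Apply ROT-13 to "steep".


Word: "steep"
Shift: 13
Each letter → (letter + shift) mod 26:
  's' (18) + 13 = 5 → 'f'
  't' (19) + 13 = 6 → 'g'
  'e' (4) + 13 = 17 → 'r'
  'e' (4) + 13 = 17 → 'r'
  'p' (15) + 13 = 2 → 'c'
Result = "fgrrc"


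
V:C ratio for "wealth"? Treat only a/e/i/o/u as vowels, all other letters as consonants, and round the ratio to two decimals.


Word: "wealth"
Vowels (a,e,i,o,u): 2
Consonants: 4
Ratio = 2/4
= 0.50


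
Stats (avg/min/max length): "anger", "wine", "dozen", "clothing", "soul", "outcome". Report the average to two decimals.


Lengths: "anger"=5, "wine"=4, "dozen"=5, "clothing"=8, "soul"=4, "outcome"=7
Sum = 33, Count = 6
Average = 33/6 = 5.50
= avg=5.50, min=4, max=8


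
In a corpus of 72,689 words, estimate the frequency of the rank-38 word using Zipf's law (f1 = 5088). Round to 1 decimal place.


Zipf's law: f(r) = f(1) / r
f(1) = 5088
f(38) = 5088 / 38
= 133.9 occurrences


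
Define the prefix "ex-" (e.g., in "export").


Prefix: ex-
As in: export -> ex- + port
Meaning = out / former


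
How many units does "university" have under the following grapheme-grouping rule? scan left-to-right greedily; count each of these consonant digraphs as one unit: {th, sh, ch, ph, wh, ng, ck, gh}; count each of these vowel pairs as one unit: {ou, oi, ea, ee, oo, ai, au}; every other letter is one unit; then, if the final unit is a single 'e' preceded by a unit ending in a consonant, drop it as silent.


Word: "university" (10 letters)
Left-to-right scan:
  (1) 'u' (letter)
  (2) 'n' (letter)
  (3) 'i' (letter)
  (4) 'v' (letter)
  (5) 'e' (letter)
  (6) 'r' (letter)
  (7) 's' (letter)
  (8) 'i' (letter)
  (9) 't' (letter)
  (10) 'y' (letter)
Units from scan: 10
Sound units = 10 units


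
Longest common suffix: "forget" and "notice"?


Word 1: "forget"
Word 2: "notice"
Comparing from end:
  Pos -1: 't' != 'e' (stop)
LCS = "" (length 0)


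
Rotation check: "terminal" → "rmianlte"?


Word: "terminal", Candidate: "rmianlte"
Method: check if candidate is substring of word+word
"terminalterminal" contains "rmianlte"? No
Is rotation = No


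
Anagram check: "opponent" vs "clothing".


Word 1: "opponent" → sorted: ennooppt
Word 2: "clothing" → sorted: cghilnot
Same letters? ennooppt != cghilnot
Anagram = No


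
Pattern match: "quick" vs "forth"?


Pattern of "quick": [0, 1, 2, 3, 4]
Pattern of "forth": [0, 1, 2, 3, 4]
Patterns match
Same pattern = Yes


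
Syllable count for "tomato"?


Word: "tomato"
Syllable breakdown: to · ma · to
Counting: 3 parts
= 3 syllables


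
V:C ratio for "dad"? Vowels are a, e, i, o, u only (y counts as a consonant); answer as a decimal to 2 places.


Word: "dad"
Vowels (a,e,i,o,u): 1
Consonants: 2
Ratio = 1/2
= 0.50


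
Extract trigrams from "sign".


Word: "sign" (length 4)
Number of trigrams = 4 - 3 + 1 = 2
  Position 0: "sig"
  Position 1: "ign"
Trigrams = "sig", "ign"


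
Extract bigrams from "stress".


Word: "stress" (length 6)
Number of bigrams = 6 - 2 + 1 = 5
  Position 0: "st"
  Position 1: "tr"
  Position 2: "re"
  Position 3: "es"
  Position 4: "ss"
Bigrams = "st", "tr", "re", "es", "ss"


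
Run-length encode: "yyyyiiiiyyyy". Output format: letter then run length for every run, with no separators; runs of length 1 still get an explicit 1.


String: "yyyyiiiiyyyy"
Scanning for consecutive runs:
  'y' x 4
  'i' x 4
  'y' x 4
RLE = "y4i4y4"


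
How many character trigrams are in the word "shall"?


Word: "shall" (length 5)
Number of 3-grams = length - 3 + 1 = 5 - 3 + 1
= 3


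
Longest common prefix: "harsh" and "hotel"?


Word 1: "harsh"
Word 2: "hotel"
Comparing from start:
  Pos 0: 'h' == 'h'
  Pos 1: 'a' != 'o' (stop)
LCP = "h" (length 1)


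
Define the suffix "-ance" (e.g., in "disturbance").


Suffix: -ance
Example: disturbance (disturb + -ance)
Meaning = state of


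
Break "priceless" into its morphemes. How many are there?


Word: "priceless"
Morphemes: price / -less
Each morpheme carries meaning
= 2 morphemes


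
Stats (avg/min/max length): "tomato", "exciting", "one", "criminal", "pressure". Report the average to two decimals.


Lengths: "tomato"=6, "exciting"=8, "one"=3, "criminal"=8, "pressure"=8
Sum = 33, Count = 5
Average = 33/5 = 6.60
= avg=6.60, min=3, max=8


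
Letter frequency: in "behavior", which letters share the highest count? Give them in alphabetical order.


Word: "behavior"
Letter counts:
  'a': 1
  'b': 1
  'e': 1
  'h': 1
  'i': 1
  'o': 1
  'r': 1
  'v': 1
Maximum count = 1
Most frequent = 'a', 'b', 'e', 'h', 'i', 'o', 'r', 'v' (1 time each)


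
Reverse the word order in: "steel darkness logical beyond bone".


Original: "steel darkness logical beyond bone"
Words (1..n): steel | darkness | logical | beyond | bone
Reversed (n..1): bone | beyond | logical | darkness | steel
Result = "bone beyond logical darkness steel"


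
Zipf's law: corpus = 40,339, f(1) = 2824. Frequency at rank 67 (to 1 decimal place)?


Zipf's law: f(r) = f(1) / r
f(1) = 2824
f(67) = 2824 / 67
= 42.1 occurrences


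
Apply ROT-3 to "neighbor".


Word: "neighbor"
Shift: 3
Each letter → (letter + shift) mod 26:
  'n' (13) + 3 = 16 → 'q'
  'e' (4) + 3 = 7 → 'h'
  'i' (8) + 3 = 11 → 'l'
  'g' (6) + 3 = 9 → 'j'
  'h' (7) + 3 = 10 → 'k'
  'b' (1) + 3 = 4 → 'e'
  'o' (14) + 3 = 17 → 'r'
  'r' (17) + 3 = 20 → 'u'
Result = "qhljkeru"


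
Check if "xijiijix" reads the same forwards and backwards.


Word: "xijiijix"
Reversed: "xijiijix"
Forward == Backward? xijiijix == xijiijix
Palindrome = Yes


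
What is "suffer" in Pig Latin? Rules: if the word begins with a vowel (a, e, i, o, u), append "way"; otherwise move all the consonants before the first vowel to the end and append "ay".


Word: "suffer"
Starts with consonant(s) → move to end, add 'ay'
Consonant cluster: "s"
Pig Latin = "uffersay"


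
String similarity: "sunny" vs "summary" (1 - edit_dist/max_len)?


Word 1: "sunny" (length 5)
Word 2: "summary" (length 7)
One optimal edit sequence:
  1. keep 's'
  2. keep 'u'
  3. insert 'm'  (+1)
  4. insert 'm'  (+1)
  5. substitute 'n' -> 'a'  (+1)
  6. substitute 'n' -> 'r'  (+1)
  7. keep 'y'
Edit distance = 4
Max length = max(5, 7) = 7
Similarity = 1 - 4/7
= 0.4286


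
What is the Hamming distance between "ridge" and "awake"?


Comparing character by character (same length = 5):
  Pos 0: 'r' vs 'a' !=
  Pos 1: 'i' vs 'w' !=
  Pos 2: 'd' vs 'a' !=
  Pos 3: 'g' vs 'k' !=
  Pos 4: 'e' vs 'e' =
Hamming distance = 4


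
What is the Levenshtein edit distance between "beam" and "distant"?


Word 1: "beam" (length 4)
Word 2: "distant" (length 7)
One optimal edit sequence (insert/delete/substitute each cost 1):
  1. insert 'd'  (+1)
  2. insert 'i'  (+1)
  3. substitute 'b' -> 's'  (+1)
  4. substitute 'e' -> 't'  (+1)
  5. keep 'a'
  6. insert 'n'  (+1)
  7. substitute 'm' -> 't'  (+1)
Total edit operations: 6
Edit distance = 6


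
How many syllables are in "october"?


Word: "october"
Syllable breakdown: oc · to · ber
Counting: 3 parts
= 3 syllables


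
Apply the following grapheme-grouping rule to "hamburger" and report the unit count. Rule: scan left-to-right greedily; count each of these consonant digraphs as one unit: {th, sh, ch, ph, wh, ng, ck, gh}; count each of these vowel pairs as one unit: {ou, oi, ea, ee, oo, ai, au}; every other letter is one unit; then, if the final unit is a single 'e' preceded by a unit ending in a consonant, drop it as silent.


Word: "hamburger" (9 letters)
Left-to-right scan:
  1. 'h' (letter)
  2. 'a' (letter)
  3. 'm' (letter)
  4. 'b' (letter)
  5. 'u' (letter)
  6. 'r' (letter)
  7. 'g' (letter)
  8. 'e' (letter)
  9. 'r' (letter)
Units from scan: 9
Sound units = 9 units


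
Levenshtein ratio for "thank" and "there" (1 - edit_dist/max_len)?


Word 1: "thank" (length 5)
Word 2: "there" (length 5)
One optimal edit sequence:
  1. keep 't'
  2. keep 'h'
  3. substitute 'a' -> 'e'  (+1)
  4. substitute 'n' -> 'r'  (+1)
  5. substitute 'k' -> 'e'  (+1)
Edit distance = 3
Max length = max(5, 5) = 5
Similarity = 1 - 3/5
= 0.4000


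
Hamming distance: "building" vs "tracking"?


Comparing character by character (same length = 8):
  Pos 0: 'b' vs 't' !=
  Pos 1: 'u' vs 'r' !=
  Pos 2: 'i' vs 'a' !=
  Pos 3: 'l' vs 'c' !=
  Pos 4: 'd' vs 'k' !=
  Pos 5: 'i' vs 'i' =
  Pos 6: 'n' vs 'n' =
  Pos 7: 'g' vs 'g' =
Hamming distance = 5


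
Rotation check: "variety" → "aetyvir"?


Word: "variety", Candidate: "aetyvir"
Method: check if candidate is substring of word+word
"varietyvariety" contains "aetyvir"? No
Is rotation = No


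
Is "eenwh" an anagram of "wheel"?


Word 1: "wheel" → sorted: eehlw
Word 2: "eenwh" → sorted: eehnw
Same letters? eehlw != eehnw
Anagram = No


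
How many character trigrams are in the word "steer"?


Word: "steer" (length 5)
Number of 3-grams = length - 3 + 1 = 5 - 3 + 1
= 3


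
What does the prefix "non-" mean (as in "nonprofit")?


Prefix: non-
As in: nonprofit -> non- + profit
Meaning = not


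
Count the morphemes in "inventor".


Word: "inventor"
Morphemes: invent | -or
Each morpheme carries meaning
= 2 morphemes


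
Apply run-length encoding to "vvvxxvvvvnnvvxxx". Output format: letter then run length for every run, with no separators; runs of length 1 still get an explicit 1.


String: "vvvxxvvvvnnvvxxx"
Scanning for consecutive runs:
  'v' x 3
  'x' x 2
  'v' x 4
  'n' x 2
  'v' x 2
  'x' x 3
RLE = "v3x2v4n2v2x3"


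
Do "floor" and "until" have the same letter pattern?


Pattern of "floor": [0, 1, 2, 2, 3]
Pattern of "until": [0, 1, 2, 3, 4]
Patterns do not match
Same pattern = No


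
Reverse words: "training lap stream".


Original: "training lap stream"
Words (1..n): training | lap | stream
Reversed (n..1): stream | lap | training
Result = "stream lap training"


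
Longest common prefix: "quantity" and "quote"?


Word 1: "quantity"
Word 2: "quote"
Comparing from start:
  Pos 0: 'q' == 'q'
  Pos 1: 'u' == 'u'
  Pos 2: 'a' != 'o' (stop)
LCP = "qu" (length 2)


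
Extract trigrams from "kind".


Word: "kind" (length 4)
Number of trigrams = 4 - 3 + 1 = 2
  Position 0: "kin"
  Position 1: "ind"
Trigrams = "kin", "ind"


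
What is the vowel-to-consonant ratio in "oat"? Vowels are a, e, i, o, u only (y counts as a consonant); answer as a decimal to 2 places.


Word: "oat"
Vowels (a,e,i,o,u): 2
Consonants: 1
Ratio = 2/1
= 2.00


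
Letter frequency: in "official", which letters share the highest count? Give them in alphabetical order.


Word: "official"
Letter counts:
  'a': 1
  'c': 1
  'f': 2
  'i': 2
  'l': 1
  'o': 1
Maximum count = 2
Most frequent = 'f', 'i' (2 times each)


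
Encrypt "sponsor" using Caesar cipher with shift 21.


Word: "sponsor"
Shift: 21
Each letter → (letter + shift) mod 26:
  's' (18) + 21 = 13 → 'n'
  'p' (15) + 21 = 10 → 'k'
  'o' (14) + 21 = 9 → 'j'
  'n' (13) + 21 = 8 → 'i'
  's' (18) + 21 = 13 → 'n'
  'o' (14) + 21 = 9 → 'j'
  'r' (17) + 21 = 12 → 'm'
Result = "nkjinjm"


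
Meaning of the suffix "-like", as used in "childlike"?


Suffix: -like
Example: childlike (child + -like)
Meaning = resembling


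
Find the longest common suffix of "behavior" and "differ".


Word 1: "behavior"
Word 2: "differ"
Comparing from end:
  Pos -1: 'r' == 'r'
  Pos -2: 'o' != 'e' (stop)
LCS = "r" (length 1)


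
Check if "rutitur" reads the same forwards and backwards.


Word: "rutitur"
Reversed: "rutitur"
Forward == Backward? rutitur == rutitur
Palindrome = Yes


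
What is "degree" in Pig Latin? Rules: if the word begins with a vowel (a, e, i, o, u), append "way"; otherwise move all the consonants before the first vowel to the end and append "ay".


Word: "degree"
Starts with consonant(s) → move to end, add 'ay'
Consonant cluster: "d"
Pig Latin = "egreeday"


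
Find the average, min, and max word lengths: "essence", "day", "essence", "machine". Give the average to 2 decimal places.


Lengths: "essence"=7, "day"=3, "essence"=7, "machine"=7
Sum = 24, Count = 4
Average = 24/4 = 6.00
= avg=6.00, min=3, max=7


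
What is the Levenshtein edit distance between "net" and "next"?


Word 1: "net" (length 3)
Word 2: "next" (length 4)
One optimal edit sequence (insert/delete/substitute each cost 1):
  1. keep 'n'
  2. keep 'e'
  3. insert 'x'  (+1)
  4. keep 't'
Total edit operations: 1
Edit distance = 1


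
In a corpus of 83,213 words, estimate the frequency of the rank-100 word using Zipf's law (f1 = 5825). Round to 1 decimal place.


Zipf's law: f(r) = f(1) / r
f(1) = 5825
f(100) = 5825 / 100
= 58.3 occurrences


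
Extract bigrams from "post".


Word: "post" (length 4)
Number of bigrams = 4 - 2 + 1 = 3
  Position 0: "po"
  Position 1: "os"
  Position 2: "st"
Bigrams = "po", "os", "st"


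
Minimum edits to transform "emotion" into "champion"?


Word 1: "emotion" (length 7)
Word 2: "champion" (length 8)
One optimal edit sequence (insert/delete/substitute each cost 1):
  1. insert 'c'  (+1)
  2. substitute 'e' -> 'h'  (+1)
  3. substitute 'm' -> 'a'  (+1)
  4. substitute 'o' -> 'm'  (+1)
  5. substitute 't' -> 'p'  (+1)
  6. keep 'i'
  7. keep 'o'
  8. keep 'n'
Total edit operations: 5
Edit distance = 5


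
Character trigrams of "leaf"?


Word: "leaf" (length 4)
Number of trigrams = 4 - 3 + 1 = 2
  Position 0: "lea"
  Position 1: "eaf"
Trigrams = "lea", "eaf"


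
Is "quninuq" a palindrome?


Word: "quninuq"
Reversed: "quninuq"
Forward == Backward? quninuq == quninuq
Palindrome = Yes


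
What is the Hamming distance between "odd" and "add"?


Comparing character by character (same length = 3):
  Pos 0: 'o' vs 'a' !=
  Pos 1: 'd' vs 'd' =
  Pos 2: 'd' vs 'd' =
Hamming distance = 1


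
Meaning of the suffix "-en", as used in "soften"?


Suffix: -en
Example: soften (soft + -en)
Meaning = to make / become


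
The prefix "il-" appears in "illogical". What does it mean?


Prefix: il-
Example: illogical = il- + logical
Meaning = not


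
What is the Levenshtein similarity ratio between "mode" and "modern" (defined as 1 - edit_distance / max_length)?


Word 1: "mode" (length 4)
Word 2: "modern" (length 6)
One optimal edit sequence:
  1. keep 'm'
  2. keep 'o'
  3. keep 'd'
  4. keep 'e'
  5. insert 'r'  (+1)
  6. insert 'n'  (+1)
Edit distance = 2
Max length = max(4, 6) = 6
Similarity = 1 - 2/6
= 0.6667


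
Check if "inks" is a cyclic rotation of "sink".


Word: "sink", Candidate: "inks"
Method: check if candidate is substring of word+word
"sinksink" contains "inks"? Yes
Is rotation = Yes


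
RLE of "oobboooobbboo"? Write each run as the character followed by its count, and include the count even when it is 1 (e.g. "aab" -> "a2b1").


String: "oobboooobbboo"
Scanning for consecutive runs:
  'o' x 2
  'b' x 2
  'o' x 4
  'b' x 3
  'o' x 2
RLE = "o2b2o4b3o2"


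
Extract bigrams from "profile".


Word: "profile" (length 7)
Number of bigrams = 7 - 2 + 1 = 6
  Position 0: "pr"
  Position 1: "ro"
  Position 2: "of"
  Position 3: "fi"
  Position 4: "il"
  Position 5: "le"
Bigrams = "pr", "ro", "of", "fi", "il", "le"


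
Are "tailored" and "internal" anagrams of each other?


Word 1: "tailored" → sorted: adeilort
Word 2: "internal" → sorted: aeilnnrt
Same letters? adeilort != aeilnnrt
Anagram = No


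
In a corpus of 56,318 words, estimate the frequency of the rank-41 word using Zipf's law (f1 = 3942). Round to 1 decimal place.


Zipf's law: f(r) = f(1) / r
f(1) = 3942
f(41) = 3942 / 41
= 96.1 occurrences


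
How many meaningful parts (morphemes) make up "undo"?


Word: "undo"
Morphemes: un- | do
Each morpheme carries meaning
= 2 morphemes


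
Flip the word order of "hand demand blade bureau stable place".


Original: "hand demand blade bureau stable place"
Words (1..n): hand | demand | blade | bureau | stable | place
Reversed (n..1): place | stable | bureau | blade | demand | hand
Result = "place stable bureau blade demand hand"


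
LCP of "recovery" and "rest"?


Word 1: "recovery"
Word 2: "rest"
Comparing from start:
  Pos 0: 'r' == 'r'
  Pos 1: 'e' == 'e'
  Pos 2: 'c' != 's' (stop)
LCP = "re" (length 2)


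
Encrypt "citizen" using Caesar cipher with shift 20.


Word: "citizen"
Shift: 20
Each letter → (letter + shift) mod 26:
  'c' (2) + 20 = 22 → 'w'
  'i' (8) + 20 = 2 → 'c'
  't' (19) + 20 = 13 → 'n'
  'i' (8) + 20 = 2 → 'c'
  'z' (25) + 20 = 19 → 't'
  'e' (4) + 20 = 24 → 'y'
  'n' (13) + 20 = 7 → 'h'
Result = "wcnctyh"


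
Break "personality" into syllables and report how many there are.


Word: "personality"
Syllable breakdown: per · son · al · i · ty
Counting: 5 parts
= 5 syllables


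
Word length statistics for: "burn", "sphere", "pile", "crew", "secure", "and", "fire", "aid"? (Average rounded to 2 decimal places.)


Lengths: "burn"=4, "sphere"=6, "pile"=4, "crew"=4, "secure"=6, "and"=3, "fire"=4, "aid"=3
Sum = 34, Count = 8
Average = 34/8 = 4.25
= avg=4.25, min=3, max=6


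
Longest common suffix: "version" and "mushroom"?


Word 1: "version"
Word 2: "mushroom"
Comparing from end:
  Pos -1: 'n' != 'm' (stop)
LCS = "" (length 0)


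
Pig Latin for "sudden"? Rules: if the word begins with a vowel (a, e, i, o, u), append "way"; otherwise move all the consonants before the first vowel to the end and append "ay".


Word: "sudden"
Starts with consonant(s) → move to end, add 'ay'
Consonant cluster: "s"
Pig Latin = "uddensay"


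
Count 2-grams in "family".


Word: "family" (length 6)
Number of 2-grams = length - 2 + 1 = 6 - 2 + 1
= 5


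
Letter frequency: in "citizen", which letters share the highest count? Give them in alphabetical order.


Word: "citizen"
Letter counts:
  'c': 1
  'e': 1
  'i': 2
  'n': 1
  't': 1
  'z': 1
Maximum count = 2
Most frequent = 'i' (2 times each)


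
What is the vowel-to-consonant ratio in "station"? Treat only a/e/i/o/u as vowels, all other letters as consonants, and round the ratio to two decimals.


Word: "station"
Vowels (a,e,i,o,u): 3
Consonants: 4
Ratio = 3/4
= 0.75


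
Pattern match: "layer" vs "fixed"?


Pattern of "layer": [0, 1, 2, 3, 4]
Pattern of "fixed": [0, 1, 2, 3, 4]
Patterns match
Same pattern = Yes


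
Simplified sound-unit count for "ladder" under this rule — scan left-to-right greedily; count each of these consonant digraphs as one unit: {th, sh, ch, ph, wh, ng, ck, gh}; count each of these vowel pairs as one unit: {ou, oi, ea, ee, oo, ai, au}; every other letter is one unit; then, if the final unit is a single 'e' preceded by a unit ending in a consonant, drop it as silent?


Word: "ladder" (6 letters)
Left-to-right scan:
  1. 'l' (letter)
  2. 'a' (letter)
  3. 'd' (letter)
  4. 'd' (letter)
  5. 'e' (letter)
  6. 'r' (letter)
Units from scan: 6
Sound units = 6 units


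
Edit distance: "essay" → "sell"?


Word 1: "essay" (length 5)
Word 2: "sell" (length 4)
One optimal edit sequence (insert/delete/substitute each cost 1):
  1. delete 'e'  (+1)
  2. keep 's'
  3. substitute 's' -> 'e'  (+1)
  4. substitute 'a' -> 'l'  (+1)
  5. substitute 'y' -> 'l'  (+1)
Total edit operations: 4
Edit distance = 4


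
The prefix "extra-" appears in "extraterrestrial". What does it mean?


Prefix: extra-
Example: extraterrestrial = extra- + terrestrial
Meaning = beyond


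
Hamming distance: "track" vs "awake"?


Comparing character by character (same length = 5):
  Pos 0: 't' vs 'a' !=
  Pos 1: 'r' vs 'w' !=
  Pos 2: 'a' vs 'a' =
  Pos 3: 'c' vs 'k' !=
  Pos 4: 'k' vs 'e' !=
Hamming distance = 4


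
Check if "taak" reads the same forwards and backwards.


Word: "taak"
Reversed: "kaat"
Forward == Backward? taak != kaat
Palindrome = No


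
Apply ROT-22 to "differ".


Word: "differ"
Shift: 22
Each letter → (letter + shift) mod 26:
  'd' (3) + 22 = 25 → 'z'
  'i' (8) + 22 = 4 → 'e'
  'f' (5) + 22 = 1 → 'b'
  'f' (5) + 22 = 1 → 'b'
  'e' (4) + 22 = 0 → 'a'
  'r' (17) + 22 = 13 → 'n'
Result = "zebban"


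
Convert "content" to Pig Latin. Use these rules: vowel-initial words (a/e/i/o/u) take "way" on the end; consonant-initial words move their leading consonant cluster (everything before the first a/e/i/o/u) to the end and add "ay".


Word: "content"
Starts with consonant(s) → move to end, add 'ay'
Consonant cluster: "c"
Pig Latin = "ontentcay"


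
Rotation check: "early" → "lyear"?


Word: "early", Candidate: "lyear"
Method: check if candidate is substring of word+word
"earlyearly" contains "lyear"? Yes
Is rotation = Yes


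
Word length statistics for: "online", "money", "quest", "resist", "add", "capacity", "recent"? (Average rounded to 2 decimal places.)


Lengths: "online"=6, "money"=5, "quest"=5, "resist"=6, "add"=3, "capacity"=8, "recent"=6
Sum = 39, Count = 7
Average = 39/7 = 5.57
= avg=5.57, min=3, max=8


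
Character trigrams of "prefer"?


Word: "prefer" (length 6)
Number of trigrams = 6 - 3 + 1 = 4
  Position 0: "pre"
  Position 1: "ref"
  Position 2: "efe"
  Position 3: "fer"
Trigrams = "pre", "ref", "efe", "fer"


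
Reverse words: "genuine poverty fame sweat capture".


Original: "genuine poverty fame sweat capture"
Words (1..n): genuine | poverty | fame | sweat | capture
Reversed (n..1): capture | sweat | fame | poverty | genuine
Result = "capture sweat fame poverty genuine"


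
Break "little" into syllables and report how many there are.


Word: "little"
Syllable breakdown: lit-tle
Counting: 2 parts
= 2 syllables


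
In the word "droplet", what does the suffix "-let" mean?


Suffix: -let
Example: droplet (drop + -let)
Meaning = small


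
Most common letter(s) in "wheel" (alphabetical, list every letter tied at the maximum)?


Word: "wheel"
Letter counts:
  'e': 2
  'h': 1
  'l': 1
  'w': 1
Maximum count = 2
Most frequent = 'e' (2 times each)


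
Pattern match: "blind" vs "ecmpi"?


Pattern of "blind": [0, 1, 2, 3, 4]
Pattern of "ecmpi": [0, 1, 2, 3, 4]
Patterns match
Same pattern = Yes


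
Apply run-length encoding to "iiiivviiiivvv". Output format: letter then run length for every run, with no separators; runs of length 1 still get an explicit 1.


String: "iiiivviiiivvv"
Scanning for consecutive runs:
  'i' x 4
  'v' x 2
  'i' x 4
  'v' x 3
RLE = "i4v2i4v3"


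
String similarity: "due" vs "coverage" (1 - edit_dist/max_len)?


Word 1: "due" (length 3)
Word 2: "coverage" (length 8)
One optimal edit sequence:
  1. insert 'c'  (+1)
  2. insert 'o'  (+1)
  3. insert 'v'  (+1)
  4. insert 'e'  (+1)
  5. insert 'r'  (+1)
  6. substitute 'd' -> 'a'  (+1)
  7. substitute 'u' -> 'g'  (+1)
  8. keep 'e'
Edit distance = 7
Max length = max(3, 8) = 8
Similarity = 1 - 7/8
= 0.1250


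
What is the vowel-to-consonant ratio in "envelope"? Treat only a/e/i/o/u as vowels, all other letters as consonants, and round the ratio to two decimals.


Word: "envelope"
Vowels (a,e,i,o,u): 4
Consonants: 4
Ratio = 4/4
= 1.00


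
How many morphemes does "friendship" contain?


Word: "friendship"
Morphemes: friend + -ship
Each morpheme carries meaning
= 2 morphemes


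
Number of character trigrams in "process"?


Word: "process" (length 7)
Number of 3-grams = length - 3 + 1 = 7 - 3 + 1
= 5


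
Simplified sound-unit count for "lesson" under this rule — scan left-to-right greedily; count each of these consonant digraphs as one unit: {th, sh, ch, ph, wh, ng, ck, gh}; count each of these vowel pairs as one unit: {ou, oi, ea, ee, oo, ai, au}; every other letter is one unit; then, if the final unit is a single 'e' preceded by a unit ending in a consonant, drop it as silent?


Word: "lesson" (6 letters)
Left-to-right scan:
  (1) 'l' (letter)
  (2) 'e' (letter)
  (3) 's' (letter)
  (4) 's' (letter)
  (5) 'o' (letter)
  (6) 'n' (letter)
Units from scan: 6
Sound units = 6 units


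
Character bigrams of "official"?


Word: "official" (length 8)
Number of bigrams = 8 - 2 + 1 = 7
  Position 0: "of"
  Position 1: "ff"
  Position 2: "fi"
  Position 3: "ic"
  Position 4: "ci"
  Position 5: "ia"
  Position 6: "al"
Bigrams = "of", "ff", "fi", "ic", "ci", "ia", "al"


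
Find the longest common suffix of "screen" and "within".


Word 1: "screen"
Word 2: "within"
Comparing from end:
  Pos -1: 'n' == 'n'
  Pos -2: 'e' != 'i' (stop)
LCS = "n" (length 1)


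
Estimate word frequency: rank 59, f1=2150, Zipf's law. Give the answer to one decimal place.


Zipf's law: f(r) = f(1) / r
f(1) = 2150
f(59) = 2150 / 59
= 36.4 occurrences


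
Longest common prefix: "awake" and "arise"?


Word 1: "awake"
Word 2: "arise"
Comparing from start:
  Pos 0: 'a' == 'a'
  Pos 1: 'w' != 'r' (stop)
LCP = "a" (length 1)


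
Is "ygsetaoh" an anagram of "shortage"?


Word 1: "shortage" → sorted: aeghorst
Word 2: "ygsetaoh" → sorted: aeghosty
Same letters? aeghorst != aeghosty
Anagram = No
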